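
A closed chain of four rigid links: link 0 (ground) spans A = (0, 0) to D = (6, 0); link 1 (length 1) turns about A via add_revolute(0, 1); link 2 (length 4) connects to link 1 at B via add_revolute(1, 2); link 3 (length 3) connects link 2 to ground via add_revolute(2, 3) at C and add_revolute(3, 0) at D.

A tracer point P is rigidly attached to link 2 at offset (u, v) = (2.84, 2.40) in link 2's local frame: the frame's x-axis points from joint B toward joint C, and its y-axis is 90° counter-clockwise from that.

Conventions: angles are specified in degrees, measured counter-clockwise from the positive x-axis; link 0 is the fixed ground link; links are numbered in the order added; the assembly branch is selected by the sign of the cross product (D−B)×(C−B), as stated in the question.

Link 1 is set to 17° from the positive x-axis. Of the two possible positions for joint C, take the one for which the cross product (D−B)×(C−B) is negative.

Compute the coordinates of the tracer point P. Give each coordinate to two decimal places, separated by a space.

A=(0,0), D=(6.00,0)
B = A + 1.00·(cos17°, sin17°) = (0.9563, 0.2924)
|BD| = 5.0522
circle(B,4.00) ∩ circle(D,3.00): a=3.2189, h=2.3747
  candidates: C₊=(4.3072,2.4768) cross=11.997; C₋=(4.0323,-2.2646) cross=-11.997
  branch - wants cross < 0 → take C=(4.0323,-2.2646) (cross=-11.997)
ex = (C−B)/|BC| = (0.7690,-0.6392); ey = (0.6392,0.7690)
P = B + 2.84·ex + 2.40·ey = (4.6745,0.3226)

4.67 0.32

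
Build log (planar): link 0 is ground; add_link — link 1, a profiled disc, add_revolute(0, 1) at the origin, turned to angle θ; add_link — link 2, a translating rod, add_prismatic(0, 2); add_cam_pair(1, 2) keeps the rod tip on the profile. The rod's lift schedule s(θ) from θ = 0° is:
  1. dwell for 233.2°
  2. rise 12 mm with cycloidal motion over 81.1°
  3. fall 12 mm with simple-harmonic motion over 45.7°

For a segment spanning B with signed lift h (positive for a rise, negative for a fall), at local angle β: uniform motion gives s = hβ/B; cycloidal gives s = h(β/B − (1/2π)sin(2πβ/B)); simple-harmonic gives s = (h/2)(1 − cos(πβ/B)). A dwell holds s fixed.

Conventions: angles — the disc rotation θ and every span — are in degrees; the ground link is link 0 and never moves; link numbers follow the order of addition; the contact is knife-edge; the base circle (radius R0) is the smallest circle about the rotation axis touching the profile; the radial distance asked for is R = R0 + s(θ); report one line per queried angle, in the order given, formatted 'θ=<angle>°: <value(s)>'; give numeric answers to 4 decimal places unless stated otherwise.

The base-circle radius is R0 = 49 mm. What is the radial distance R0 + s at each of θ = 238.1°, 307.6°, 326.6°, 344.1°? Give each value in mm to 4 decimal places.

seg 1 [0°–233.2°] dwell: s stays 0.0000
seg 2 [233.2°–314.3°] cycloidal, h=12: θ=238.1° here. β=4.9, B=81.1. 12·(0.0604 − sin(2π·0.0604)/(2π)) = 0.0173 → s = 0.0173
seg 2 [233.2°–314.3°] cycloidal, h=12: θ=307.6° here. β=74.4, B=81.1. 12·(0.9174 − sin(2π·0.9174)/(2π)) = 11.9561 → s = 11.9561
seg 2 [233.2°–314.3°] cycloidal, h=12: full span → s += 12 → s = 12.0000
seg 3 [314.3°–360°] simple-harmonic, h=-12: θ=326.6° here. β=12.3, B=45.7. -12/2·(1 − cos(π·0.2691)) = -2.0201 → s = 9.9799
seg 3 [314.3°–360°] simple-harmonic, h=-12: θ=344.1° here. β=29.8, B=45.7. -12/2·(1 − cos(π·0.6521)) = -8.7588 → s = 3.2412
θ=238.1°: R = R0 + s = 49 + 0.0173 = 49.0173
θ=307.6°: R = R0 + s = 49 + 11.9561 = 60.9561
θ=326.6°: R = R0 + s = 49 + 9.9799 = 58.9799
θ=344.1°: R = R0 + s = 49 + 3.2412 = 52.2412

θ=238.1°: 49.0173
θ=307.6°: 60.9561
θ=326.6°: 58.9799
θ=344.1°: 52.2412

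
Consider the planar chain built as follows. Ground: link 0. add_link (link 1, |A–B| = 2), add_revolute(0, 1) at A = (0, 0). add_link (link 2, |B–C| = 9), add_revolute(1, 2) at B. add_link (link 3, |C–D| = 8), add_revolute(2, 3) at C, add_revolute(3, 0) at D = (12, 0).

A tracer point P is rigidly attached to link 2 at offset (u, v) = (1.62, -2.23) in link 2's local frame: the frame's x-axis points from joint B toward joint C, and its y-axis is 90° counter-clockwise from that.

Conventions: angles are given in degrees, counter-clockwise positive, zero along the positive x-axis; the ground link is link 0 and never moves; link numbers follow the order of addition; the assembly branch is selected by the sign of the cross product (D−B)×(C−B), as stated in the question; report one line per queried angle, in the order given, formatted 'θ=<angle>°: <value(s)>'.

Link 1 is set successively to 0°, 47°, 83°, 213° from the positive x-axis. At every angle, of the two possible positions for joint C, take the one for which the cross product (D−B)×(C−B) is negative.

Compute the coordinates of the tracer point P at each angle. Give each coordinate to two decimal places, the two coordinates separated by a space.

A=(0,0), D=(12.00,0)
θ=0°: B = A + 2.00·(cos0°, sin0°) = (2.0000, 0.0000)
θ=0°: |BD| = 10.0000
θ=0°: circle(B,9.00) ∩ circle(D,8.00): a=5.8500, h=6.8394
θ=0°:   candidates: C₊=(7.8500,6.8394) cross=68.394; C₋=(7.8500,-6.8394) cross=-68.394
θ=0°:   branch - wants cross < 0 → take C=(7.8500,-6.8394) (cross=-68.394)
θ=0°: ex = (C−B)/|BC| = (0.6500,-0.7599); ey = (0.7599,0.6500)
θ=0°: P = B + 1.62·ex + -2.23·ey = (1.3583,-2.6806)
θ=47°: B = A + 2.00·(cos47°, sin47°) = (1.3640, 1.4627)
θ=47°: |BD| = 10.7361
θ=47°: circle(B,9.00) ∩ circle(D,8.00): a=6.1598, h=6.5618
θ=47°:   candidates: C₊=(8.3603,7.1241) cross=70.448; C₋=(6.5723,-5.8771) cross=-70.448
θ=47°:   branch - wants cross < 0 → take C=(6.5723,-5.8771) (cross=-70.448)
θ=47°: ex = (C−B)/|BC| = (0.5787,-0.8155); ey = (0.8155,0.5787)
θ=47°: P = B + 1.62·ex + -2.23·ey = (0.4829,-1.1490)
θ=83°: B = A + 2.00·(cos83°, sin83°) = (0.2437, 1.9851)
θ=83°: |BD| = 11.9227
θ=83°: circle(B,9.00) ∩ circle(D,8.00): a=6.6743, h=6.0377
θ=83°:   candidates: C₊=(7.8301,6.8273) cross=71.986; C₋=(5.8196,-5.0796) cross=-71.986
θ=83°:   branch - wants cross < 0 → take C=(5.8196,-5.0796) (cross=-71.986)
θ=83°: ex = (C−B)/|BC| = (0.6195,-0.7850); ey = (0.7850,0.6195)
θ=83°: P = B + 1.62·ex + -2.23·ey = (-0.5031,-0.6681)
θ=213°: B = A + 2.00·(cos213°, sin213°) = (-1.6773, -1.0893)
θ=213°: |BD| = 13.7206
θ=213°: circle(B,9.00) ∩ circle(D,8.00): a=7.4798, h=5.0052
θ=213°:   candidates: C₊=(5.3815,4.4940) cross=68.675; C₋=(6.1762,-5.4849) cross=-68.675
θ=213°:   branch - wants cross < 0 → take C=(6.1762,-5.4849) (cross=-68.675)
θ=213°: ex = (C−B)/|BC| = (0.8726,-0.4884); ey = (0.4884,0.8726)
θ=213°: P = B + 1.62·ex + -2.23·ey = (-1.3528,-3.8264)

θ=0°: 1.36 -2.68
θ=47°: 0.48 -1.15
θ=83°: -0.50 -0.67
θ=213°: -1.35 -3.83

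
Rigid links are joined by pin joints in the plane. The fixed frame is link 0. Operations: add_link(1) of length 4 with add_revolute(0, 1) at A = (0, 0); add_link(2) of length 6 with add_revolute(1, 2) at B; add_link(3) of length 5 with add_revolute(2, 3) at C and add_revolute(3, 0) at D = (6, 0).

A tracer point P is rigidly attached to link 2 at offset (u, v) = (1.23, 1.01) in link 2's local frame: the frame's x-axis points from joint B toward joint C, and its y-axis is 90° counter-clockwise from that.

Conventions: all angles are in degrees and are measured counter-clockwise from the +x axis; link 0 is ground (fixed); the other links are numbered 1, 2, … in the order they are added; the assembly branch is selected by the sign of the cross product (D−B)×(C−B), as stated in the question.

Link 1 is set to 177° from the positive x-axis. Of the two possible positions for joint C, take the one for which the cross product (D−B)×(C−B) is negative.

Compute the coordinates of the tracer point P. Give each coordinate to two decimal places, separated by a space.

A=(0,0), D=(6.00,0)
B = A + 4.00·(cos177°, sin177°) = (-3.9945, 0.2093)
|BD| = 9.9967
circle(B,6.00) ∩ circle(D,5.00): a=5.5485, h=2.2834
  candidates: C₊=(1.6006,2.3760) cross=22.826; C₋=(1.5050,-2.1897) cross=-22.826
  branch - wants cross < 0 → take C=(1.5050,-2.1897) (cross=-22.826)
ex = (C−B)/|BC| = (0.9166,-0.3998); ey = (0.3998,0.9166)
P = B + 1.23·ex + 1.01·ey = (-2.4633,0.6433)

-2.46 0.64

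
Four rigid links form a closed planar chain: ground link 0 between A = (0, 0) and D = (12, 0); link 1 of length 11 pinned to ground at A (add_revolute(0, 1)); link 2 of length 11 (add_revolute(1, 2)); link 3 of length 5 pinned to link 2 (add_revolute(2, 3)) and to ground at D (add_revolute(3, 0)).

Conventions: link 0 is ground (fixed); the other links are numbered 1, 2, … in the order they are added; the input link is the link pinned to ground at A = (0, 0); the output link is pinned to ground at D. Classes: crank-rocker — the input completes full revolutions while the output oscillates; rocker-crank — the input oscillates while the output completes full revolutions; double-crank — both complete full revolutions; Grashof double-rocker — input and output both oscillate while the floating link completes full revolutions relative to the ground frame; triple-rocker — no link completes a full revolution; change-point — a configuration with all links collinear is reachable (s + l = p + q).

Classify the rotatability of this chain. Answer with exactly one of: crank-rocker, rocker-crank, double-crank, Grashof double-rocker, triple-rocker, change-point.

lengths: ground=12, input=11, coupler=11, output=5
sorted: s=5 (shortest), l=12 (longest), p+q=22
s + l = 17 vs p + q = 22
s + l < p + q (Grashof) with shortest = output link → rocker-crank

rocker-crank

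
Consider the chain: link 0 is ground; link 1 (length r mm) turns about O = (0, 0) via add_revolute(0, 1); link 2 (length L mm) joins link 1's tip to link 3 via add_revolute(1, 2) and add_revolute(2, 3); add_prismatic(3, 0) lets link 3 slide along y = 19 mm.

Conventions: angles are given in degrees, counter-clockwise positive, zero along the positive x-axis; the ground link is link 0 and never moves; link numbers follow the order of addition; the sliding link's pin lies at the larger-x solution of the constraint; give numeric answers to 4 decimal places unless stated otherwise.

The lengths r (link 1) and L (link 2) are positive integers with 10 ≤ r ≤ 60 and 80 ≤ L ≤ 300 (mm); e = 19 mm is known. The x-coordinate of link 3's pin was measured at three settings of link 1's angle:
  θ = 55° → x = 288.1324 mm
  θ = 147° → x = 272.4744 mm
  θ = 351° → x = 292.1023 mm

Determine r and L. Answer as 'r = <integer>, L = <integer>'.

constraint per measurement: (x − r cos θ)² + (r sin θ − e)² = L²
subtracting the θ₁ and θ₂ equations cancels the r² and L² terms:
r = (x₁² − x₂²) / (2[(x₁cos θ₁ + e sin θ₁) − (x₂cos θ₂ + e sin θ₂)]) = 11.0000 → r = 11
L² = (x₁ − r cos θ₁)² + (r sin θ₁ − e)² = 79524.0234 → L = 282.0000 → L = 282
check at θ₃=351°: x = 292.1023 (printed 292.1023) ✓

r = 11, L = 282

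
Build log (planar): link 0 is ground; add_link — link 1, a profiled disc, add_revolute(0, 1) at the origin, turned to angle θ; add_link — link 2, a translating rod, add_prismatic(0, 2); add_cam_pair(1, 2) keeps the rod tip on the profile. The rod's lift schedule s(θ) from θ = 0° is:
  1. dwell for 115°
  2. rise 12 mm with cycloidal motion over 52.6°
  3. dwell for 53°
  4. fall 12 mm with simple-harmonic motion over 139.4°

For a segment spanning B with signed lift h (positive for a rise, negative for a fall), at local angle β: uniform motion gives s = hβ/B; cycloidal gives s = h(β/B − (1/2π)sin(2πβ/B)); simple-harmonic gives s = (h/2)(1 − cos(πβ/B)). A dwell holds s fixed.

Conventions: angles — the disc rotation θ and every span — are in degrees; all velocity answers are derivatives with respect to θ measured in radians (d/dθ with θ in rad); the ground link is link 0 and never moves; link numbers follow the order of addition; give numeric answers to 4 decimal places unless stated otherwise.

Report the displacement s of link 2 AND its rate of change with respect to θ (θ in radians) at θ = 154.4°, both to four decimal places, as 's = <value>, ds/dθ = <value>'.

seg 1 [0°–115°] dwell: s stays 0.0000
seg 2 [115°–167.6°] cycloidal, h=12: θ=154.4° here. β=39.4, B=52.6. 12·(0.7490 − sin(2π·0.7490)/(2π)) = 10.8984 → s = 10.8984
velocity in seg [115°–167.6°] (cycloidal), θ in radians: β = 39.4° = 0.6877 rad, B = 52.6° = 0.9180 rad; ds/dθ = (h/B)(1 − cos(2πβ/B)) = (12/0.9180)(1 − cos(2π·0.7490)) = 13.149350 mm/rad

s = 10.8984, ds/dθ = 13.1493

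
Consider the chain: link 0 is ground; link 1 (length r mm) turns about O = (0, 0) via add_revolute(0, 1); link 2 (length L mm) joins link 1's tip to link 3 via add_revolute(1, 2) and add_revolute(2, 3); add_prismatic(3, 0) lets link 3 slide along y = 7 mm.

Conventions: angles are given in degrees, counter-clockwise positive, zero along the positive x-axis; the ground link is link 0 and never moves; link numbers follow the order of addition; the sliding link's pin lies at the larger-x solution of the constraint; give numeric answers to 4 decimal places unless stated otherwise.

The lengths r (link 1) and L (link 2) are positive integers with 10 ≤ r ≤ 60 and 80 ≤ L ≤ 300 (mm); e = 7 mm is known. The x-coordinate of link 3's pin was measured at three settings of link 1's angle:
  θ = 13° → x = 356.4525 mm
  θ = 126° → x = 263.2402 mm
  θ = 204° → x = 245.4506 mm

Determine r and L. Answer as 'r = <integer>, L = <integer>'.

constraint per measurement: (x − r cos θ)² + (r sin θ − e)² = L²
subtracting the θ₁ and θ₂ equations cancels the r² and L² terms:
r = (x₁² − x₂²) / (2[(x₁cos θ₁ + e sin θ₁) − (x₂cos θ₂ + e sin θ₂)]) = 58.0000 → r = 58
L² = (x₁ − r cos θ₁)² + (r sin θ₁ − e)² = 89999.9936 → L = 300.0000 → L = 300
check at θ₃=204°: x = 245.4506 (printed 245.4506) ✓

r = 58, L = 300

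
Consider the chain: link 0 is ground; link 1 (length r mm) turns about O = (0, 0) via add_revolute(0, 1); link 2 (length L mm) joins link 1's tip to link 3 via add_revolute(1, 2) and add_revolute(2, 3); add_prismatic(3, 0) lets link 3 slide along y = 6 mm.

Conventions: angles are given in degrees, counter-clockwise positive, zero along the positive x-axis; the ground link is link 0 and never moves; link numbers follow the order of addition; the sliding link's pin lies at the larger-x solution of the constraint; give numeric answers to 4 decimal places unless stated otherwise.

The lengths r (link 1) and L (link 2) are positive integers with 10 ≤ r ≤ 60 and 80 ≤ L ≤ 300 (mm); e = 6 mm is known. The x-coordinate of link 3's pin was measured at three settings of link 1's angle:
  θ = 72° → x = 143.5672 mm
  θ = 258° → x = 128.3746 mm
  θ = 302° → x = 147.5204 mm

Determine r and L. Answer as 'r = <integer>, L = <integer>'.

constraint per measurement: (x − r cos θ)² + (r sin θ − e)² = L²
subtracting the θ₁ and θ₂ equations cancels the r² and L² terms:
r = (x₁² − x₂²) / (2[(x₁cos θ₁ + e sin θ₁) − (x₂cos θ₂ + e sin θ₂)]) = 24.9999 → r = 25
L² = (x₁ − r cos θ₁)² + (r sin θ₁ − e)² = 18768.9887 → L = 137.0000 → L = 137
check at θ₃=302°: x = 147.5204 (printed 147.5204) ✓

r = 25, L = 137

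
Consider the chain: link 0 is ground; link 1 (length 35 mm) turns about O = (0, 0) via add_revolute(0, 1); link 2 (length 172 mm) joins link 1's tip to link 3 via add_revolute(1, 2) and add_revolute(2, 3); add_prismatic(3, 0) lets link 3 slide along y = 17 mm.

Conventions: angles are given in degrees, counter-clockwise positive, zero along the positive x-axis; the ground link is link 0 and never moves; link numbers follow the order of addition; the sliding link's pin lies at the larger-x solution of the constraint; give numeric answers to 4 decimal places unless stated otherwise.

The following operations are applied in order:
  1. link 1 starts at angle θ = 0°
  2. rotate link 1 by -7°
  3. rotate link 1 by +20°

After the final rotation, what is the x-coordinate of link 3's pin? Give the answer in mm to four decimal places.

geometry: r = 35 mm, L = 172 mm, e = 17 mm; θ starts at 0°
rotate link 1 by -7°: θ ← 0° -7° = -7°
rotate link 1 by +20°: θ ← -7° +20° = 13°
crank pin P = (r cos θ, r sin θ) = (34.102952, 7.873287)
h = r sin θ − e = 7.873287 − 17 = -9.126713
x = r cos θ + √(L² − h²) = 34.102952 + 171.757687 = 205.860639

205.8606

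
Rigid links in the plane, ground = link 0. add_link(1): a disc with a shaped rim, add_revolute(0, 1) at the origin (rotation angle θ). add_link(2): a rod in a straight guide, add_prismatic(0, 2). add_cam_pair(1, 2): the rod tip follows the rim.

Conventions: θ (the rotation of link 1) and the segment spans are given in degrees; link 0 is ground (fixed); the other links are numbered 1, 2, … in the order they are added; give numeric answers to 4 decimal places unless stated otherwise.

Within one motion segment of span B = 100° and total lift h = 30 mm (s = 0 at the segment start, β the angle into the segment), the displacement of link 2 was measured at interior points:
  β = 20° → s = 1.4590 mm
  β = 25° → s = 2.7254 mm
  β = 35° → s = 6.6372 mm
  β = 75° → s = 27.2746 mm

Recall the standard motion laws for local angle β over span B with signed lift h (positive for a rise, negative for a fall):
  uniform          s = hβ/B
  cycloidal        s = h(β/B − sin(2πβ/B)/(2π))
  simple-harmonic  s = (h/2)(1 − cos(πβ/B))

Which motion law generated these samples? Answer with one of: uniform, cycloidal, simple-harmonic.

candidates at β/B = r: uniform s = h·r (linear in β); cycloidal s = h·(r − sin(2πr)/(2π)); simple-harmonic s = (h/2)(1 − cos(πr))
β=20°: printed 1.4590 | uniform 6.0000, cycloidal 1.4590, simple-harmonic 2.8647
β=25°: printed 2.7254 | uniform 7.5000, cycloidal 2.7254, simple-harmonic 4.3934
β=35°: printed 6.6372 | uniform 10.5000, cycloidal 6.6372, simple-harmonic 8.1901
β=75°: printed 27.2746 | uniform 22.5000, cycloidal 27.2746, simple-harmonic 25.6066
only one law matches every sample → cycloidal

cycloidal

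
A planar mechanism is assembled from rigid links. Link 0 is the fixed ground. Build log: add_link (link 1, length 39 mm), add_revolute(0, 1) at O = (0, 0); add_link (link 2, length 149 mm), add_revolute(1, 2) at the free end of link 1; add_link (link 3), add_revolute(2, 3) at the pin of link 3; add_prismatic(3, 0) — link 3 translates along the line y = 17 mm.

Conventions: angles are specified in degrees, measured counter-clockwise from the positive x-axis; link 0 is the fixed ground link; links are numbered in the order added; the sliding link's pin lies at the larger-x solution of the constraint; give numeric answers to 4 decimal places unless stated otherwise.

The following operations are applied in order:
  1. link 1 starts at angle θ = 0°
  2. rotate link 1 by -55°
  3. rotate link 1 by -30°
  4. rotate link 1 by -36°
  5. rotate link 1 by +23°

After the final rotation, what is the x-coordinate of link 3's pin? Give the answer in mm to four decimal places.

geometry: r = 39 mm, L = 149 mm, e = 17 mm; θ starts at 0°
rotate link 1 by -55°: θ ← 0° -55° = -55°
rotate link 1 by -30°: θ ← -55° -30° = -85°
rotate link 1 by -36°: θ ← -85° -36° = -121°
rotate link 1 by +23°: θ ← -121° +23° = -98°
crank pin P = (r cos θ, r sin θ) = (-5.427751, -38.620455)
h = r sin θ − e = -38.620455 − 17 = -55.620455
x = r cos θ + √(L² − h²) = -5.427751 + 138.229393 = 132.801642

132.8016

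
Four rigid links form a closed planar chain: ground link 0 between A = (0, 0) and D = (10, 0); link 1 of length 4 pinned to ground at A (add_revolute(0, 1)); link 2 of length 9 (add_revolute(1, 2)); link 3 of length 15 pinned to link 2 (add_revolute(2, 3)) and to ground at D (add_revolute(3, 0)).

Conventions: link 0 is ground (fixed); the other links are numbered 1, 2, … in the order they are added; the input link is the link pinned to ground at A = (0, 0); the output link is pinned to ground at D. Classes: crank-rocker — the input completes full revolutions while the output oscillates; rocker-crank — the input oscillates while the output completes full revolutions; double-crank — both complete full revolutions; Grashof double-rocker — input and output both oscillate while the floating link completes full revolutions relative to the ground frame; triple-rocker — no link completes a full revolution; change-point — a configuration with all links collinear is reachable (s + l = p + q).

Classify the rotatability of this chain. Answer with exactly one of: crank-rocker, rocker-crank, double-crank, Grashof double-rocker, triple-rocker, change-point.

lengths: ground=10, input=4, coupler=9, output=15
sorted: s=4 (shortest), l=15 (longest), p+q=19
s + l = 19 vs p + q = 19
s + l = p + q → change-point (collinear configuration reachable)

change-point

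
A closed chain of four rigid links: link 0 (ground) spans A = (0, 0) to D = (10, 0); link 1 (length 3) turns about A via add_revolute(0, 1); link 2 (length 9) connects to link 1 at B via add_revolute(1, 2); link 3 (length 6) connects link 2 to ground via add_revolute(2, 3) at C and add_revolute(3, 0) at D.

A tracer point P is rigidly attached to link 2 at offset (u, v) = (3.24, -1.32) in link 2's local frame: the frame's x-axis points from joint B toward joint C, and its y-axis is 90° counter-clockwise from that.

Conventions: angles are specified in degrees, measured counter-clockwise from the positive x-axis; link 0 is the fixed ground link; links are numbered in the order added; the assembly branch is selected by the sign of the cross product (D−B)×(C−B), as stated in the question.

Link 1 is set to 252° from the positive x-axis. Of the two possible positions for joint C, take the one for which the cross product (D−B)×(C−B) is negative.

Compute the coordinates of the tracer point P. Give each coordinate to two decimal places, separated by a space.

A=(0,0), D=(10.00,0)
B = A + 3.00·(cos252°, sin252°) = (-0.9271, -2.8532)
|BD| = 11.2934
circle(B,9.00) ∩ circle(D,6.00): a=7.6390, h=4.7587
  candidates: C₊=(5.2619,3.6811) cross=53.742; C₋=(7.6664,-5.5276) cross=-53.742
  branch - wants cross < 0 → take C=(7.6664,-5.5276) (cross=-53.742)
ex = (C−B)/|BC| = (0.9548,-0.2972); ey = (0.2972,0.9548)
P = B + 3.24·ex + -1.32·ey = (1.7743,-5.0763)

1.77 -5.08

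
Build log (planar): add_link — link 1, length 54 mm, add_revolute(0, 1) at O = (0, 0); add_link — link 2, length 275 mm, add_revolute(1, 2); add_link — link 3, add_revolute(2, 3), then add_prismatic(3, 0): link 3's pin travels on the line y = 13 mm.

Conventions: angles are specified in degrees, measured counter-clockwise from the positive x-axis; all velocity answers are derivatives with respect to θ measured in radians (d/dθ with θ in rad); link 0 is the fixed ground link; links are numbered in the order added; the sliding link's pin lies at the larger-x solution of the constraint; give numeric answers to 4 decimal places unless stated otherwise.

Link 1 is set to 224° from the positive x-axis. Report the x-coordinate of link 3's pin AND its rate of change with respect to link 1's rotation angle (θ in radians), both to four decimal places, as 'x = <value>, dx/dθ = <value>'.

geometry: r = 54 mm, L = 275 mm, e = 13 mm
crank pin P = (r cos θ, r sin θ) = (-38.844349, -37.511552)
h = r sin θ − e = -37.511552 − 13 = -50.511552
x = r cos θ + √(L² − h²) = -38.844349 + 270.321259 = 231.476910
dx/dθ = −r sin θ − h·r cos θ/√(L² − h²) (θ in radians; h = -50.511552) = 30.253194

x = 231.4769, dx/dθ = 30.2532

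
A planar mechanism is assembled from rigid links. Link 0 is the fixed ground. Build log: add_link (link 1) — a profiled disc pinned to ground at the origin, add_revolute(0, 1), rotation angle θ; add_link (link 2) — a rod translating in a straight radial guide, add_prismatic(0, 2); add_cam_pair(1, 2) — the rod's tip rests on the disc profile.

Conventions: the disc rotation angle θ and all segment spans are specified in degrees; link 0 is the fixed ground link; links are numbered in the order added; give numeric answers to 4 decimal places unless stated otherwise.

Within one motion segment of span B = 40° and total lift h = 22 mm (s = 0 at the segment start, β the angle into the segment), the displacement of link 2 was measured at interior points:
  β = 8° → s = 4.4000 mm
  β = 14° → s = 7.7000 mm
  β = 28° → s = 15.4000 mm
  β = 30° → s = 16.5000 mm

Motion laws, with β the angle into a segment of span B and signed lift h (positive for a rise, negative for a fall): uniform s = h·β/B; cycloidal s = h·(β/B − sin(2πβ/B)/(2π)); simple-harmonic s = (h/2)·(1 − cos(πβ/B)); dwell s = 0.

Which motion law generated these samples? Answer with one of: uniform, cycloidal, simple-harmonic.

candidates at β/B = r: uniform s = h·r (linear in β); cycloidal s = h·(r − sin(2πr)/(2π)); simple-harmonic s = (h/2)(1 − cos(πr))
β=8°: printed 4.4000 | uniform 4.4000, cycloidal 1.0700, simple-harmonic 2.1008
β=14°: printed 7.7000 | uniform 7.7000, cycloidal 4.8673, simple-harmonic 6.0061
β=28°: printed 15.4000 | uniform 15.4000, cycloidal 18.7300, simple-harmonic 17.4656
β=30°: printed 16.5000 | uniform 16.5000, cycloidal 20.0014, simple-harmonic 18.7782
only one law matches every sample → uniform

uniform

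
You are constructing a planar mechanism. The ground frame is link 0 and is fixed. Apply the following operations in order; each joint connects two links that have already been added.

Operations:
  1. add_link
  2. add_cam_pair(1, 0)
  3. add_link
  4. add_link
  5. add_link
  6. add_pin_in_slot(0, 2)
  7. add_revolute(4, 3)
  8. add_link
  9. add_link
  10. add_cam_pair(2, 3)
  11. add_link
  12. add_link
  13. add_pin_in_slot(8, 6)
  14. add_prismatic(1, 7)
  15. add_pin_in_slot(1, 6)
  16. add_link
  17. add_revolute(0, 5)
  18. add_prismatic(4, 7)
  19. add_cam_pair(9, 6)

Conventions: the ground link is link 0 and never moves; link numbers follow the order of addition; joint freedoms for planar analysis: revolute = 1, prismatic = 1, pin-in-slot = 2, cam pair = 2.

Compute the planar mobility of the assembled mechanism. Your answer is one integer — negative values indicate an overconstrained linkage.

L=1 J1=0 J2=0
add link → L=2 J1=0 J2=0
C@1,0 dof=2 J2 → L=2 J1=0 J2=1
add link → L=3 J1=0 J2=1
add link → L=4 J1=0 J2=1
add link → L=5 J1=0 J2=1
PS@0,2 dof=2 J2 → L=5 J1=0 J2=2
R@4,3 dof=1 J1 → L=5 J1=1 J2=2
add link → L=6 J1=1 J2=2
add link → L=7 J1=1 J2=2
C@2,3 dof=2 J2 → L=7 J1=1 J2=3
add link → L=8 J1=1 J2=3
add link → L=9 J1=1 J2=3
PS@8,6 dof=2 J2 → L=9 J1=1 J2=4
P@1,7 dof=1 J1 → L=9 J1=2 J2=4
PS@1,6 dof=2 J2 → L=9 J1=2 J2=5
add link → L=10 J1=2 J2=5
R@0,5 dof=1 J1 → L=10 J1=3 J2=5
P@4,7 dof=1 J1 → L=10 J1=4 J2=5
C@9,6 dof=2 J2 → L=10 J1=4 J2=6
M=3(L−1)−2J1−J2=3·9−2·4−6=13

M = 13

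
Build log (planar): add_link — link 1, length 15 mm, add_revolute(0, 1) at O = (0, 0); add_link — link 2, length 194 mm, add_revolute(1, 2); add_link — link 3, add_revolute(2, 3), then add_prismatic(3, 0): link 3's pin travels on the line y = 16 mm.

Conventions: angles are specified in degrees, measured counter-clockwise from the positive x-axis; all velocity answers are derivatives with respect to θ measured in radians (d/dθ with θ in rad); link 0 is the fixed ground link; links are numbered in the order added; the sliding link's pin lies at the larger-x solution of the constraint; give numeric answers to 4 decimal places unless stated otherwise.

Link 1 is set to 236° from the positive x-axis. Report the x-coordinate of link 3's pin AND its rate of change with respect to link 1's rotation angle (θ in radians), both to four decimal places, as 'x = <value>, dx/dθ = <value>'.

geometry: r = 15 mm, L = 194 mm, e = 16 mm
crank pin P = (r cos θ, r sin θ) = (-8.387894, -12.435564)
h = r sin θ − e = -12.435564 − 16 = -28.435564
x = r cos θ + √(L² − h²) = -8.387894 + 191.904713 = 183.516819
dx/dθ = −r sin θ − h·r cos θ/√(L² − h²) (θ in radians; h = -28.435564) = 11.192684

x = 183.5168, dx/dθ = 11.1927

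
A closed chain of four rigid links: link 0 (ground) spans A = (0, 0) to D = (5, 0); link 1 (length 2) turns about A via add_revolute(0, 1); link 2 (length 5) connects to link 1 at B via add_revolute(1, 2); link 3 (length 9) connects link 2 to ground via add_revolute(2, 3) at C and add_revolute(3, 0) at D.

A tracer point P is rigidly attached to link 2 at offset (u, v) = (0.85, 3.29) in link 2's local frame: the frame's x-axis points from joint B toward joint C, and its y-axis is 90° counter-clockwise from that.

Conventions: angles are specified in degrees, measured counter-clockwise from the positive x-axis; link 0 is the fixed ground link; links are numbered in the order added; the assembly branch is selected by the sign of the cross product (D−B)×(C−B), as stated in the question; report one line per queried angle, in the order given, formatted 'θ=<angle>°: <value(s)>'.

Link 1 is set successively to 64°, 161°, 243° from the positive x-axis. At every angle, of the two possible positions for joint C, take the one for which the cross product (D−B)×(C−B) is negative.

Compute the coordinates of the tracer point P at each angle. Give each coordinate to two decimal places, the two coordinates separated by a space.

A=(0,0), D=(5.00,0)
θ=64°: B = A + 2.00·(cos64°, sin64°) = (0.8767, 1.7976)
θ=64°: |BD| = 4.4981
θ=64°: circle(B,5.00) ∩ circle(D,9.00): a=-3.9759, h=3.0319
θ=64°:   candidates: C₊=(-1.5562,6.1658) cross=13.638; C₋=(-3.9795,0.6072) cross=-13.638
θ=64°:   branch - wants cross < 0 → take C=(-3.9795,0.6072) (cross=-13.638)
θ=64°: ex = (C−B)/|BC| = (-0.9712,-0.2381); ey = (0.2381,-0.9712)
θ=64°: P = B + 0.85·ex + 3.29·ey = (0.8344,-1.6002)
θ=161°: B = A + 2.00·(cos161°, sin161°) = (-1.8910, 0.6511)
θ=161°: |BD| = 6.9217
θ=161°: circle(B,5.00) ∩ circle(D,9.00): a=-0.5844, h=4.9657
θ=161°:   candidates: C₊=(-2.0057,5.6498) cross=34.371; C₋=(-2.9399,-4.2376) cross=-34.371
θ=161°:   branch - wants cross < 0 → take C=(-2.9399,-4.2376) (cross=-34.371)
θ=161°: ex = (C−B)/|BC| = (-0.2098,-0.9777); ey = (0.9777,-0.2098)
θ=161°: P = B + 0.85·ex + 3.29·ey = (1.1474,-0.8701)
θ=243°: B = A + 2.00·(cos243°, sin243°) = (-0.9080, -1.7820)
θ=243°: |BD| = 6.1709
θ=243°: circle(B,5.00) ∩ circle(D,9.00): a=-1.4520, h=4.7845
θ=243°:   candidates: C₊=(-3.6798,2.3794) cross=29.525; C₋=(-0.9165,-6.7820) cross=-29.525
θ=243°:   branch - wants cross < 0 → take C=(-0.9165,-6.7820) (cross=-29.525)
θ=243°: ex = (C−B)/|BC| = (-0.0017,-1.0000); ey = (1.0000,-0.0017)
θ=243°: P = B + 0.85·ex + 3.29·ey = (2.3806,-2.6376)

θ=64°: 0.83 -1.60
θ=161°: 1.15 -0.87
θ=243°: 2.38 -2.64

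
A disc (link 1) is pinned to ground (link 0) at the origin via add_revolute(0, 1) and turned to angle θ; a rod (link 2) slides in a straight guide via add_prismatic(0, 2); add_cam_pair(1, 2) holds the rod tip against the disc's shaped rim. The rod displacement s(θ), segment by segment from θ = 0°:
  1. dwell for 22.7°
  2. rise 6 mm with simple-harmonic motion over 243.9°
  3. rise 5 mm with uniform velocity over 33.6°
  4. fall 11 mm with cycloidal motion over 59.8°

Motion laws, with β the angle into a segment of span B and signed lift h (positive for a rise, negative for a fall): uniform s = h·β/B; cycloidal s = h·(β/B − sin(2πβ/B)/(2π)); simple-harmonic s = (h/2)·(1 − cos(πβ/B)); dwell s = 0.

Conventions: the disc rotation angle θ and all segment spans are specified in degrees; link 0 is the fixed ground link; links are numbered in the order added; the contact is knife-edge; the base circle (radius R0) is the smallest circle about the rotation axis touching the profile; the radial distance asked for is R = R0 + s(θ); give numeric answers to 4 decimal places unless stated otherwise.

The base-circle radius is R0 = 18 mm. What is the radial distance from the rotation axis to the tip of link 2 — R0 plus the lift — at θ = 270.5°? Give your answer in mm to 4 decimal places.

segment 1 (0° to 22.7°, dwell): s unchanged at 0.0000
segment 2 (22.7° to 266.6°, simple-harmonic, h = 6) is passed completely: s = 0.0000 + (6) = 6.0000
θ = 270.5° falls in segment 3 (266.6° to 300.2°, uniform, h = 5): β = 270.5 − 266.6 = 3.9°, B = 33.6°; Δs = 5·3.9/33.6 = 0.5804; s = 6.0000 + 0.5804 = 6.5804
R = R0 + s = 18 + 6.5804 = 24.5804

24.5804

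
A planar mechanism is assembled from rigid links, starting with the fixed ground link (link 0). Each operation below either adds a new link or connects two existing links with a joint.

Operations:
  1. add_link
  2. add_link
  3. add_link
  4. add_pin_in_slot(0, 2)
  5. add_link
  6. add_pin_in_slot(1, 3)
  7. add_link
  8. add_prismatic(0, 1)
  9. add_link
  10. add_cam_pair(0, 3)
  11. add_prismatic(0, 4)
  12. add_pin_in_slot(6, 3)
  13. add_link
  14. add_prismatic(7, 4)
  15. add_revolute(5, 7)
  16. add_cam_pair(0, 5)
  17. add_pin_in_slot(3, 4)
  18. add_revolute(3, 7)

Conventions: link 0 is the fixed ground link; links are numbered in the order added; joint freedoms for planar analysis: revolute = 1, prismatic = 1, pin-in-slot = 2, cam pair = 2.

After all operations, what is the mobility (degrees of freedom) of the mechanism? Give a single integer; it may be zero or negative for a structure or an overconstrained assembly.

ground; <1,0,0>
#1 <2,0,0>
#2 <3,0,0>
#3 <4,0,0>
PS:0↔2 J2 <4,0,1>
#4 <5,0,1>
PS:1↔3 J2 <5,0,2>
#5 <6,0,2>
P:0↔1 J1 <6,1,2>
#6 <7,1,2>
C:0↔3 J2 <7,1,3>
P:0↔4 J1 <7,2,3>
PS:6↔3 J2 <7,2,4>
#7 <8,2,4>
P:7↔4 J1 <8,3,4>
R:5↔7 J1 <8,4,4>
C:0↔5 J2 <8,4,5>
PS:3↔4 J2 <8,4,6>
R:3↔7 J1 <8,5,6>
3×7 − 2×5 − 1×6 = 5

M = 5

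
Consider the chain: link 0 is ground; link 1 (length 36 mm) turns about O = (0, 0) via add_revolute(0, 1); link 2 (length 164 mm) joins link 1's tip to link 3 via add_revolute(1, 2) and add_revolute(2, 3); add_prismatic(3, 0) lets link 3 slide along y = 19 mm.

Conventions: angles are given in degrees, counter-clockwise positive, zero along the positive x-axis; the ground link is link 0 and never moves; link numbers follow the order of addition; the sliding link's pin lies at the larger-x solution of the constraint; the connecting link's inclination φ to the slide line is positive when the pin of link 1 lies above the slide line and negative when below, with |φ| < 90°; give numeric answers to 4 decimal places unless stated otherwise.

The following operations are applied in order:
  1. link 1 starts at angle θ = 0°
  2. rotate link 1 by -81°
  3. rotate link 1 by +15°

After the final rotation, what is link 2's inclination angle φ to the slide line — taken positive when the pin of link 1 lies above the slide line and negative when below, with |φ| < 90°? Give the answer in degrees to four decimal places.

geometry: r = 36 mm, L = 164 mm, e = 19 mm; θ starts at 0°
rotate link 1 by -81°: θ ← 0° -81° = -81°
rotate link 1 by +15°: θ ← -81° +15° = -66°
h = r sin θ − e = -32.887636 − 19 = -51.887636
sin φ = h / L = -51.887636 / 164 = -0.31638803
φ = arcsin(-0.31638803) = -18.444628°

-18.4446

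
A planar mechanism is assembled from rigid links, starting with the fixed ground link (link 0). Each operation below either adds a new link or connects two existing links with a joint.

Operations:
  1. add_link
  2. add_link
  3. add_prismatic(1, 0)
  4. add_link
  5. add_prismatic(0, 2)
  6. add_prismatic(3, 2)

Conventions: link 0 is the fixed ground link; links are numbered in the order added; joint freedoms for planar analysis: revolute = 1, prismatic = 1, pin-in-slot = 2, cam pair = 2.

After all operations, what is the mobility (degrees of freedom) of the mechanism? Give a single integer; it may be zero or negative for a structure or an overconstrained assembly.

(L,J1,J2)=(1,0,0); link0 fixed
link1: (2,0,0)
link2: (3,0,0)
P 1-0 [J1]: (3,1,0)
link3: (4,1,0)
P 0-2 [J1]: (4,2,0)
P 3-2 [J1]: (4,3,0)
Grübler: 3·3 − 2·3 − 0 = 3

M = 3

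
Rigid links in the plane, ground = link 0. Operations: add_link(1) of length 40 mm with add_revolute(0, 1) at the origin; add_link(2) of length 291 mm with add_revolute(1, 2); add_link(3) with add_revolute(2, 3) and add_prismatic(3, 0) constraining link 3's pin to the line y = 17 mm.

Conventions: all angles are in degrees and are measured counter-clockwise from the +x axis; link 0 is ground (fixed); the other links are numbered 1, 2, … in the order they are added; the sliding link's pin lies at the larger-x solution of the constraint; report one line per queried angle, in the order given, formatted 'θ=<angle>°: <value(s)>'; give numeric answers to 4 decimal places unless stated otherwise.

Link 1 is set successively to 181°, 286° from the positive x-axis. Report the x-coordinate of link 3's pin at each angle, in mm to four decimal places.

geometry: r = 40 mm, L = 291 mm, e = 17 mm
θ=181°: crank pin P = (r cos θ, r sin θ) = (-39.993908, -0.698096)
θ=181°: h = r sin θ − e = -0.698096 − 17 = -17.698096
θ=181°: x = r cos θ + √(L² − h²) = -39.993908 + 290.461318 = 250.467410
θ=286°: crank pin P = (r cos θ, r sin θ) = (11.025494, -38.450468)
θ=286°: h = r sin θ − e = -38.450468 − 17 = -55.450468
θ=286°: x = r cos θ + √(L² − h²) = 11.025494 + 285.668069 = 296.693563

θ=181°: 250.4674
θ=286°: 296.6936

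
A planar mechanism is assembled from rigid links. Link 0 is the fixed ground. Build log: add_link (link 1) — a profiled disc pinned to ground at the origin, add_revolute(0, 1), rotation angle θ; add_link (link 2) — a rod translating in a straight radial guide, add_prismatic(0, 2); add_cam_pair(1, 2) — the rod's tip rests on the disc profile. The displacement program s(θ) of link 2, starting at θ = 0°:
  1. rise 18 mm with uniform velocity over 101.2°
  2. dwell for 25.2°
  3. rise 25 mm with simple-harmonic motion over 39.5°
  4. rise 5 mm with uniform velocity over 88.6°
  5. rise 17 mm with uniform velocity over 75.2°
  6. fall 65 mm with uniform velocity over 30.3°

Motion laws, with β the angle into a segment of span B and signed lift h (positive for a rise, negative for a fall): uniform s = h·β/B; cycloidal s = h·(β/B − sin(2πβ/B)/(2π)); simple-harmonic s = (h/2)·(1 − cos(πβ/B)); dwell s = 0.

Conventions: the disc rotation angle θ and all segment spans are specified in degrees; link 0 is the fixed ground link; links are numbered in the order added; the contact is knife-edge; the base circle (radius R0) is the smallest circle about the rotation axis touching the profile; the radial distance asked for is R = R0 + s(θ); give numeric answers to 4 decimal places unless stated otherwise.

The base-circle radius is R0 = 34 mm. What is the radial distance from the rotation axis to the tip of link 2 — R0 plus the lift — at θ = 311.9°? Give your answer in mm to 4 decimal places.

seg 1 [0°–101.2°] uniform, h=18: full span → s += 18 → s = 18.0000
seg 2 [101.2°–126.4°] dwell: s stays 18.0000
seg 3 [126.4°–165.9°] simple-harmonic, h=25: full span → s += 25 → s = 43.0000
seg 4 [165.9°–254.5°] uniform, h=5: full span → s += 5 → s = 48.0000
seg 5 [254.5°–329.7°] uniform, h=17: θ=311.9° here. β=57.4, B=75.2. 17·57.4/75.2 = 12.9761 → s = 60.9761
R = R0 + s = 34 + 60.9761 = 94.9761

94.9761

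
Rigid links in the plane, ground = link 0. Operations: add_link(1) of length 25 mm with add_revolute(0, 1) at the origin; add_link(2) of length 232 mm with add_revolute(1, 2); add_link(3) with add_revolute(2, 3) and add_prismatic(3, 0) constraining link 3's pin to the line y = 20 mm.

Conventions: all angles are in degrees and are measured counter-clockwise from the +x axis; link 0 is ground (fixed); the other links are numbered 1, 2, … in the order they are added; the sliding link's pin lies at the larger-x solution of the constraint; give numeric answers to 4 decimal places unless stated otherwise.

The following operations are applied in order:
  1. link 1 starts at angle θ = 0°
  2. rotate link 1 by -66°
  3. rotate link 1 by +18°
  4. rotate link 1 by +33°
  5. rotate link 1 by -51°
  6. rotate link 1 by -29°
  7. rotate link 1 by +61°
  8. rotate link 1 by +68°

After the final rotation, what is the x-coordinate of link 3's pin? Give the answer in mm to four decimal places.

geometry: r = 25 mm, L = 232 mm, e = 20 mm; θ starts at 0°
rotate link 1 by -66°: θ ← 0° -66° = -66°
rotate link 1 by +18°: θ ← -66° +18° = -48°
rotate link 1 by +33°: θ ← -48° +33° = -15°
rotate link 1 by -51°: θ ← -15° -51° = -66°
rotate link 1 by -29°: θ ← -66° -29° = -95°
rotate link 1 by +61°: θ ← -95° +61° = -34°
rotate link 1 by +68°: θ ← -34° +68° = 34°
crank pin P = (r cos θ, r sin θ) = (20.725939, 13.979823)
h = r sin θ − e = 13.979823 − 20 = -6.020177
x = r cos θ + √(L² − h²) = 20.725939 + 231.921878 = 252.647817

252.6478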